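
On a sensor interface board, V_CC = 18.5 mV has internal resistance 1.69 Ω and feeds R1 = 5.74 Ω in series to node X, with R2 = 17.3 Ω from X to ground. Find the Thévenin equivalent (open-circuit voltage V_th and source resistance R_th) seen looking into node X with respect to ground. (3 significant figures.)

R1' = 1.69 + 5.74 = 7.430 Ω (source resistance + R1).
Open-circuit (no load on X): V_th = V_CC · R2/(R1' + R2) = 18.5 × 17.3/(7.430 + 17.3) = 12.94 mV.
Zeroing V_CC shorts the top of R1' to ground, so R_th = R1' ‖ R2 = 5.198 Ω.

V_th ≈ 12.9 mV, R_th ≈ 5.20 Ω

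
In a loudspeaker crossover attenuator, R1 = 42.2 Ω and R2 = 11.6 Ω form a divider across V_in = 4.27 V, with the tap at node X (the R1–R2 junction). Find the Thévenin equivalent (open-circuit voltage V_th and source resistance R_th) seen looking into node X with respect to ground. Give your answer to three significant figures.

V_th ≈ 0.921 V, R_th ≈ 9.10 Ω

Open-circuit (no load on X): V_th = V_in · R2/(R1 + R2) = 4.27 × 11.6/(42.20 + 11.6) = 0.9207 V.
Zeroing V_in shorts the top of R1 to ground, so R_th = R1 ‖ R2 = 9.099 Ω.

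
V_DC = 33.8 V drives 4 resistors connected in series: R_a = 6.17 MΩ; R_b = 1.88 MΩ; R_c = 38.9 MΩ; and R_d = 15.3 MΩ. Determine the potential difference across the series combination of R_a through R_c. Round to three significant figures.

Series total: ΣR = 6.17 + 1.88 + 38.9 + 15.3 = 62.25 MΩ.
R_{R_a..R_c} = 6.17 + 1.88 + 38.9 = 46.95 MΩ.
V = V_DC · R/ΣR = 33.8 × 0.7542 = 25.49 V.

V ≈ 25.5 V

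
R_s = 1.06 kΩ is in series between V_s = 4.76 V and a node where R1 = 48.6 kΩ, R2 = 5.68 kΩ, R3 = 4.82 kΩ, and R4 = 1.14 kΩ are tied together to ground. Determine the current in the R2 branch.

I ≈ 0.355 mA

Combine the parallel branches: R_p = (1/48.6 + 1/5.68 + 1/4.82 + 1/1.14)⁻¹ = 0.7805 kΩ.
V_A by voltage divider: V_A = 4.76 × 0.7805/(1.06 + 0.7805) = 2.019 V.
Branch current I = V_A/R2 = 2.019/5.68 = 0.3554 mA.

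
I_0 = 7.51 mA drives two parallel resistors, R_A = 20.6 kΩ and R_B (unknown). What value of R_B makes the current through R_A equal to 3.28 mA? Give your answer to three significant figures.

Two-branch current divider: I_A = I_0 · R_B/(R_A + R_B).
3.28/7.51 = R_B/(R_A + R_B) → R_B = R_A · (0.4368)/(1 − 0.4368) = 20.6 × 0.7754 = 15.97 kΩ.

R_B ≈ 16.0 kΩ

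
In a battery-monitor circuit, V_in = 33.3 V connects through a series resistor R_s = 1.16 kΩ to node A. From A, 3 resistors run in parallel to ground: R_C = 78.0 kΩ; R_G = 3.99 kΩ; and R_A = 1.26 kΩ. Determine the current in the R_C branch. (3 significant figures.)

I ≈ 0.192 mA

Combine the parallel branches: R_p = (1/78.0 + 1/3.99 + 1/1.26)⁻¹ = 0.9460 kΩ.
V_A by voltage divider: V_A = 33.3 × 0.9460/(1.16 + 0.9460) = 14.96 V.
Branch current I = V_A/R_C = 14.96/78.0 = 0.1918 mA.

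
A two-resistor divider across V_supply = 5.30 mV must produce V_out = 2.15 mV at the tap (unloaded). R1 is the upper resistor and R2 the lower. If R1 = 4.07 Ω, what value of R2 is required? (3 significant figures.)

The divider ratio is R2/(R1+R2) = 2.15/5.30 = 0.4057.
R2 = R1 · 0.4057/(1 − 0.4057) = 2.778 Ω.

R2 ≈ 2.78 Ω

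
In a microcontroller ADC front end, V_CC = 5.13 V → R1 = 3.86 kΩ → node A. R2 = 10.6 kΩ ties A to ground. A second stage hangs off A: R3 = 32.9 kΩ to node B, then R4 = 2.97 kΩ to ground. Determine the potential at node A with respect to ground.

The second stage (R3 + R4 = 35.87 kΩ) loads node A in parallel with R2.
Effective lower resistance at A: R2 ‖ 35.87 = 8.182 kΩ.
So V_A = 5.13 × 0.6795 = 3.486 V.

V_A ≈ 3.49 V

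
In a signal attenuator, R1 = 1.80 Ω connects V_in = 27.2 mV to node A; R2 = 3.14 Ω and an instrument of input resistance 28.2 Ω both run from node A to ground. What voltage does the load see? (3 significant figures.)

R2 ‖ R_L = (3.14 × 28.2)/(3.14 + 28.2) = 2.825 Ω.
Then V_out = V_in · R2'/(R1 + R2') = 27.2 × 2.825/4.625 = 16.61 mV.
(Unloaded it would be 17.3 mV; the load pulls it down.)

V_out ≈ 16.6 mV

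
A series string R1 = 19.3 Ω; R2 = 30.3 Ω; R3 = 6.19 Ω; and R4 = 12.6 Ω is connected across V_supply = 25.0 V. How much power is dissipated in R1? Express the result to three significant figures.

The common current is I = 25.0/68.39 = 0.3656 A.
P = I²R = 0.1336 × 19.3 = 2.579 W.

P ≈ 2.58 W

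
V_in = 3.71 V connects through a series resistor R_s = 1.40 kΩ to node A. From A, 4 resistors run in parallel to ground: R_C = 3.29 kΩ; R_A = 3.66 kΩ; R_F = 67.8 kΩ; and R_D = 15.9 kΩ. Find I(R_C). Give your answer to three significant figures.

I ≈ 0.588 mA

Parallel bank: R_p = 1/(1/3.29 + 1/3.66 + 1/67.8 + 1/15.9) = 1.527 kΩ.
V_A = 3.71 × 1.527/2.927 = 1.936 V.
Branch current I = V_A/R_C = 1.936/3.29 = 0.5883 mA.
(Check via current divider: I_total = 1.267 mA; share G_k/ΣG = 0.4642 → same result.)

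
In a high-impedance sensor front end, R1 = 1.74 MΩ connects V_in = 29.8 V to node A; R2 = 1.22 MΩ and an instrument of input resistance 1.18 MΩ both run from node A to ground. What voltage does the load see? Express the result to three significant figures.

V_out ≈ 7.64 V

R2 ‖ R_L = (1.22 × 1.18)/(1.22 + 1.18) = 0.5998 MΩ.
Then V_out = V_in · R2'/(R1 + R2') = 29.8 × 0.5998/2.340 = 7.639 V.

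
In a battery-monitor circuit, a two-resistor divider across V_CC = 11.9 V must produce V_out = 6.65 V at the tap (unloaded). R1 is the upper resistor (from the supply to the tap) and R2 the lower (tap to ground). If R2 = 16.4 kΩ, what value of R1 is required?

R1 ≈ 12.9 kΩ

Required fraction k = V_out/V_CC = 0.5588.
So R1 = R2 · (V_CC/V_out − 1) = 16.4 × (11.9/6.65 − 1) = 16.4 × 0.7895 = 12.95 kΩ.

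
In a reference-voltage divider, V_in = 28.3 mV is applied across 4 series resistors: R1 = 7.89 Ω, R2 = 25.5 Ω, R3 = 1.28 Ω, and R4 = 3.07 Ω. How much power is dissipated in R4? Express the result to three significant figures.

Series current I = V_in/ΣR = 28.3/37.74 = 0.7499 mA.
V(R4) = I·R = 2.302 mV; P = V·I = 2.302 × 0.7499 = 1.726 µW.

P ≈ 1.73 µW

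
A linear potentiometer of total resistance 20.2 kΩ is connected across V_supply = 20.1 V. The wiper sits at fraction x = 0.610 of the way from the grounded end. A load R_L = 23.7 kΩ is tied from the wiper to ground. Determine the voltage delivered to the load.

The pot divides into 7.878 kΩ above the wiper and 12.32 kΩ below.
R_L loads the lower segment: effective lower R = 8.107 kΩ.
V_out = 20.1 × 8.107/(7.878 + 8.107) = 10.19 V.
(Unloaded: V_out = x·V_supply = 12.3 V.)

V_out ≈ 10.2 V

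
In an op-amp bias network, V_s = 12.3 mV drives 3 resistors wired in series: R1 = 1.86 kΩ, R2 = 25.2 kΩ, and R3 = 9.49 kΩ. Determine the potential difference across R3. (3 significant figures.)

Series total: ΣR = 1.86 + 25.2 + 9.49 = 36.55 kΩ.
Voltage divider: V = V_s · (9.490 / 36.55) = 12.3 × 0.2596 = 3.194 mV.

V ≈ 3.19 mV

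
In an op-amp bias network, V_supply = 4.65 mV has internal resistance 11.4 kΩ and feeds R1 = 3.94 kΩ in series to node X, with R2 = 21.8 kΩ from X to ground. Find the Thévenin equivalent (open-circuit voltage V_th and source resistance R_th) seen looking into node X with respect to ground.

R1' = 11.4 + 3.94 = 15.34 kΩ (source resistance + R1).
Open-circuit (no load on X): V_th = V_supply · R2/(R1' + R2) = 4.65 × 21.8/(15.34 + 21.8) = 2.729 mV.
Zeroing V_supply shorts the top of R1' to ground, so R_th = R1' ‖ R2 = 9.004 kΩ.

V_th ≈ 2.73 mV, R_th ≈ 9.00 kΩ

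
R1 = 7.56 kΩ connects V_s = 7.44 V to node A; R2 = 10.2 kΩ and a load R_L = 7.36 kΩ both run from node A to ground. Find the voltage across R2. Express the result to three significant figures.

V_out ≈ 2.69 V

R2 ‖ R_L = (10.2 × 7.36)/(10.2 + 7.36) = 4.275 kΩ.
Voltage divider with the loaded lower leg: V_out = 7.44 × 4.275/(7.56 + 4.275) = 7.44 × 0.3612 = 2.688 V.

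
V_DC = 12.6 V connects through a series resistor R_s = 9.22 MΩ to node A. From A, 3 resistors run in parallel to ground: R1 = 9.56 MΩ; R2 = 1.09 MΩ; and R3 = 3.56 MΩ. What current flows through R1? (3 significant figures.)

I ≈ 0.101 µA

Parallel bank: R_p = 1/(1/9.56 + 1/1.09 + 1/3.56) = 0.7675 MΩ.
V_A = 12.6 × 0.7675/9.987 = 0.9683 V.
I(R1) = V_A / R1 = 0.9683/9.56 = 0.1013 µA.
(Equivalently: I_total = 1.262 µA, then current-divider fraction G_k/ΣG = 0.08028.)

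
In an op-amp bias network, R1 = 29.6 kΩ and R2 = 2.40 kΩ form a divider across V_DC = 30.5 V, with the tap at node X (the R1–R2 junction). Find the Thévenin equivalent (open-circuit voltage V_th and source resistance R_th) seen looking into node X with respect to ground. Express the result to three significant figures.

V_th ≈ 2.29 V, R_th ≈ 2.22 kΩ

With X open, the divider is unloaded: V_th = 30.5 × 2.40/32.00 = 2.288 V.
Looking into X with the source shorted: R_th = R1·R2/(R1+R2) = 29.60 × 2.40/32.00 = 2.220 kΩ.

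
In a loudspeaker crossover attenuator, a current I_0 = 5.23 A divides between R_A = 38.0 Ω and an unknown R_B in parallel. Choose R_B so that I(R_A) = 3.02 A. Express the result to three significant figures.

In a two-way split, I_A/I_0 = R_B/(R_A + R_B).
With f = 0.5774, R_B = R_A · f/(1−f) = 38.0 × 1.367 = 51.93 Ω.

R_B ≈ 51.9 Ω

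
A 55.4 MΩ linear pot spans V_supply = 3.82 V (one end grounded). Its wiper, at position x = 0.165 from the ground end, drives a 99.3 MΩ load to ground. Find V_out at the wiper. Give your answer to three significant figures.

Split the track: R_lower = x·R_p = 9.141 MΩ, R_upper = (1−x)·R_p = 46.26 MΩ.
(x·R_p) ‖ R_L = 8.370 MΩ.
Then V_out = V_supply · 8.370/(46.26 + 8.370) = 0.5853 V.

V_out ≈ 0.585 V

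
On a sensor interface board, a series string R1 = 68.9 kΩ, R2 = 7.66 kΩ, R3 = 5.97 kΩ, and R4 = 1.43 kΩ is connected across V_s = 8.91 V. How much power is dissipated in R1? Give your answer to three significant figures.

P ≈ 0.776 mW

Series current I = V_s/ΣR = 8.91/83.96 = 0.1061 mA.
V(R1) = I·R = 7.312 V; P = V·I = 7.312 × 0.1061 = 0.7759 mW.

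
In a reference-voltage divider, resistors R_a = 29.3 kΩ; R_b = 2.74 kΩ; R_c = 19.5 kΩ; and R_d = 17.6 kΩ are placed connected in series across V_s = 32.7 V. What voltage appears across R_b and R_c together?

V ≈ 10.5 V

Total series resistance ΣR = 29.3 + 2.74 + 19.5 + 17.6 = 69.14 kΩ.
R_{R_b..R_c} = 2.74 + 19.5 = 22.24 kΩ.
Voltage divider: V = V_s · (22.24 / 69.14) = 32.7 × 0.3217 = 10.52 V.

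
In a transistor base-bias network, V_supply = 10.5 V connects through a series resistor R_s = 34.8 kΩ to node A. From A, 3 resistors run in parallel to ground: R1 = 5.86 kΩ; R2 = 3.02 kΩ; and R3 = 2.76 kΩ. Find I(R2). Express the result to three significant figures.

Parallel bank: R_p = 1/(1/5.86 + 1/3.02 + 1/2.76) = 1.157 kΩ.
Node voltage V_A = V_supply · R_p/(R_s + R_p) = 10.5 × 0.03218 = 0.3379 V.
I(R2) = V_A / R2 = 0.3379/3.02 = 0.1119 mA.

I ≈ 0.112 mA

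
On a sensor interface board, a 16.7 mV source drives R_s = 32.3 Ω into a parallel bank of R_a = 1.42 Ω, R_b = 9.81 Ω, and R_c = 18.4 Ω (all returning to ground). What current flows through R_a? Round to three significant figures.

Parallel bank: R_p = 1/(1/1.42 + 1/9.81 + 1/18.4) = 1.162 Ω.
V_A by voltage divider: V_A = 16.7 × 1.162/(32.3 + 1.162) = 0.5800 mV.
I(R_a) = V_A / R_a = 0.5800/1.42 = 0.4084 mA.
(Check via current divider: I_total = 0.4991 mA; share G_k/ΣG = 0.8184 → same result.)

I ≈ 0.408 mA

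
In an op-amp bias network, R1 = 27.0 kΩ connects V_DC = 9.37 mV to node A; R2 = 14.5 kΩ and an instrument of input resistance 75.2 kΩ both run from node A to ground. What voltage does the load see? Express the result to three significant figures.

V_out ≈ 2.91 mV

R2 ‖ R_L = (14.5 × 75.2)/(14.5 + 75.2) = 12.16 kΩ.
Now apply the divider: V_out = 9.37 × 0.3105 = 2.909 mV.
(Unloaded it would be 3.27 mV; the load pulls it down.)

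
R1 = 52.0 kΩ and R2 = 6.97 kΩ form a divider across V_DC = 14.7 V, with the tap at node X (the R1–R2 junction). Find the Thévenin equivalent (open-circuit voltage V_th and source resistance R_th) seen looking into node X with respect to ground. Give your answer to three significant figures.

V_th is the unloaded tap voltage: V_DC · R2/(R1+R2) = 14.7 × 0.1182 = 1.737 V.
With V_DC suppressed (replaced by a short), R_th = R1 ‖ R2 = (52.00 × 6.97)/(52.00 + 6.97) = 6.146 kΩ.

V_th ≈ 1.74 V, R_th ≈ 6.15 kΩ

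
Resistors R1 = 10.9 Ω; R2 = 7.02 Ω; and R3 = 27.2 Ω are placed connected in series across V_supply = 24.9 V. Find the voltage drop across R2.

ΣR = 10.9 + 7.02 + 27.2 = 45.12 Ω.
Voltage divider: V = V_supply · (7.020 / 45.12) = 24.9 × 0.1556 = 3.874 V.

V ≈ 3.87 V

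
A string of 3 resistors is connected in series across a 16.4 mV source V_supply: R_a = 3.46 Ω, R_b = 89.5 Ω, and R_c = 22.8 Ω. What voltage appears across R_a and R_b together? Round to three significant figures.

Total series resistance ΣR = 3.46 + 89.5 + 22.8 = 115.8 Ω.
R_{R_a..R_b} = 3.46 + 89.5 = 92.96 Ω.
By the voltage-divider rule, V = 16.4 × 92.96/115.8 = 13.17 mV.

V ≈ 13.2 mV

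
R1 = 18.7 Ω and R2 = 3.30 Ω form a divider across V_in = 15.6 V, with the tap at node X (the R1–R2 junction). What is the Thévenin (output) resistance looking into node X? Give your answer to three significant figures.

With V_in suppressed (replaced by a short), R_th = R1 ‖ R2 = (18.70 × 3.30)/(18.70 + 3.30) = 2.805 Ω.

R_th ≈ 2.81 Ω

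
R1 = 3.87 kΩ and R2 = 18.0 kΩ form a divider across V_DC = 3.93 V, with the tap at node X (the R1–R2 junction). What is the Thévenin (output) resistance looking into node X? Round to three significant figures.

R_th ≈ 3.19 kΩ

Looking into X with the source shorted: R_th = R1·R2/(R1+R2) = 3.870 × 18.0/21.87 = 3.185 kΩ.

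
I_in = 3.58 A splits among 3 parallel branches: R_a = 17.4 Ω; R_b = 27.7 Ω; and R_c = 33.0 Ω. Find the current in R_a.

ΣG = 1/17.4 + 1/27.7 + 1/33.0 = 0.1239.
Current divider: I(R_a) = I_in · G_k/ΣG = 3.58 × (0.05747/0.1239) = 3.58 × 0.4639 = 1.661 A.

I ≈ 1.66 A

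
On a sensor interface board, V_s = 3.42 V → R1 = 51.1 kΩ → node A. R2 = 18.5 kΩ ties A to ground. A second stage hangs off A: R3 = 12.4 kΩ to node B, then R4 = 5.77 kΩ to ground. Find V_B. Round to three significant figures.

Node A sees R2 in parallel with the series input of stage 2, R3 + R4 = 18.17 kΩ.
R2 ‖ (R3+R4) = 9.167 kΩ.
V_A = 3.42 × 9.167/(51.1 + 9.167) = 0.5202 V.
Stage 2 is unloaded, so V_B = V_A · R4/(R3+R4) = 0.5202 × 5.77/18.17 = 0.1652 V.

V_B ≈ 0.165 V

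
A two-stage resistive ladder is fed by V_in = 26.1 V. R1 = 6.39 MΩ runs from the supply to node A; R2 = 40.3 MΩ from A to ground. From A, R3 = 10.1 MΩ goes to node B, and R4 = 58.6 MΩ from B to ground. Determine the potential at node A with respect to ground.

V_A ≈ 20.9 V

Node A sees R2 in parallel with the series input of stage 2, R3 + R4 = 68.70 MΩ.
Effective lower resistance at A: R2 ‖ 68.70 = 25.40 MΩ.
First divider: V_A = V_in · 25.40/(6.39 + 25.40) = 20.85 V.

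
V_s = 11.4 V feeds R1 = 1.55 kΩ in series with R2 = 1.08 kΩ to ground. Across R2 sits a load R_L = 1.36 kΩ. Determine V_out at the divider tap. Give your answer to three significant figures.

R2 ‖ R_L = (1.08 × 1.36)/(1.08 + 1.36) = 0.6020 kΩ.
Now apply the divider: V_out = 11.4 × 0.2797 = 3.189 V.
(Unloaded it would be 4.68 V; the load pulls it down.)

V_out ≈ 3.19 V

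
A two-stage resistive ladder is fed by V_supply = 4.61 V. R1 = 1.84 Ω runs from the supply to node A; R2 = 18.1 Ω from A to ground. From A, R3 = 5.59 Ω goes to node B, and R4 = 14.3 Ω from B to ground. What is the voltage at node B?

V_B ≈ 2.78 V

The second stage (R3 + R4 = 19.89 Ω) loads node A in parallel with R2.
R2 ‖ (R3+R4) = 9.476 Ω.
V_A = 4.61 × 9.476/(1.84 + 9.476) = 3.860 V.
V_B = V_A × 0.7190 = 2.775 V.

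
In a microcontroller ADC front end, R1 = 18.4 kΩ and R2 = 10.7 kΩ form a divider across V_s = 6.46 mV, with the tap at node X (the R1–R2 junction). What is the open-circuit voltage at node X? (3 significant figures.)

V_th ≈ 2.38 mV

V_th is the unloaded tap voltage: V_s · R2/(R1+R2) = 6.46 × 0.3677 = 2.375 mV.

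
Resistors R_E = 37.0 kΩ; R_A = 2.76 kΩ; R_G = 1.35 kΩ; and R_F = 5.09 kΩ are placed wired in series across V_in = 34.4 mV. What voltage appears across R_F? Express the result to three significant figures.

V ≈ 3.79 mV

Series total: ΣR = 37.0 + 2.76 + 1.35 + 5.09 = 46.20 kΩ.
V = V_in · R/ΣR = 34.4 × 0.1102 = 3.790 mV.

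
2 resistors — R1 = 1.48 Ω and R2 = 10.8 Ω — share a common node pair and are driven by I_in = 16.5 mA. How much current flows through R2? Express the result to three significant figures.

For two parallel branches, I_k = I_in · (other R)/(sum of R).
I(R2) = 16.5 × 1.48/(1.48 + 10.8) = 16.5 × 0.1205 = 1.989 mA.

I ≈ 1.99 mA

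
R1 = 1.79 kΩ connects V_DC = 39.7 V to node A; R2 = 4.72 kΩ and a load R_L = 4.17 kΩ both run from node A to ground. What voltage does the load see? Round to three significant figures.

V_out ≈ 22.0 V

The load sits in parallel with R2, giving an effective lower resistance R2' = R2·R_L/(R2+R_L) = 2.214 kΩ.
Then V_out = V_DC · R2'/(R1 + R2') = 39.7 × 2.214/4.004 = 21.95 V.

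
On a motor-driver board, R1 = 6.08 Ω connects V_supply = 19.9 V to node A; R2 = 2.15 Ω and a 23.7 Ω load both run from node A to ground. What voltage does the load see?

V_out ≈ 4.87 V

R2 ‖ R_L = (2.15 × 23.7)/(2.15 + 23.7) = 1.971 Ω.
Then V_out = V_supply · R2'/(R1 + R2') = 19.9 × 1.971/8.051 = 4.872 V.
(Unloaded it would be 5.20 V; the load pulls it down.)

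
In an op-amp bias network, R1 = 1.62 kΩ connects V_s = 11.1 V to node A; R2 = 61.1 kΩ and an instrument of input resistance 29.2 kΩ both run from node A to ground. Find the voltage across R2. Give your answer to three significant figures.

V_out ≈ 10.3 V

R2 ‖ R_L = (61.1 × 29.2)/(61.1 + 29.2) = 19.76 kΩ.
Then V_out = V_s · R2'/(R1 + R2') = 11.1 × 19.76/21.38 = 10.26 V.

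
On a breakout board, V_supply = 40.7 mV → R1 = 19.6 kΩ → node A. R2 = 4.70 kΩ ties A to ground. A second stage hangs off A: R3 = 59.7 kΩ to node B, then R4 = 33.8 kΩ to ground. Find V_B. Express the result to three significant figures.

V_B ≈ 2.73 mV

Node A sees R2 in parallel with the series input of stage 2, R3 + R4 = 93.50 kΩ.
Effective lower resistance at A: R2 ‖ 93.50 = 4.475 kΩ.
V_A = 40.7 × 4.475/(19.6 + 4.475) = 7.565 mV.
Stage 2 is unloaded, so V_B = V_A · R4/(R3+R4) = 7.565 × 33.8/93.50 = 2.735 mV.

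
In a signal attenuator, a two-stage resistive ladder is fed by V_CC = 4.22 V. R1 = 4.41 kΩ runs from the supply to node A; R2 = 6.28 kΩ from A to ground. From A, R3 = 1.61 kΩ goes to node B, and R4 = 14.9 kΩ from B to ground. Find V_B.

Node A sees R2 in parallel with the series input of stage 2, R3 + R4 = 16.51 kΩ.
R2 ‖ (R3+R4) = 4.549 kΩ.
V_A = 4.22 × 4.549/(4.41 + 4.549) = 2.143 V.
V_B = V_A × 0.9025 = 1.934 V.

V_B ≈ 1.93 V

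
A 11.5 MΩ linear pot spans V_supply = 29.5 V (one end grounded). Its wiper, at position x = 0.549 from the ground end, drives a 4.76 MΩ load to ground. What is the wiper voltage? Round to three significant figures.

V_out ≈ 10.1 V

Lower segment x·R_p = 6.314 MΩ; upper segment (1−x)·R_p = 5.186 MΩ.
R_L loads the lower segment: effective lower R = 2.714 MΩ.
V_out = 29.5 × 2.714/(5.186 + 2.714) = 10.13 V.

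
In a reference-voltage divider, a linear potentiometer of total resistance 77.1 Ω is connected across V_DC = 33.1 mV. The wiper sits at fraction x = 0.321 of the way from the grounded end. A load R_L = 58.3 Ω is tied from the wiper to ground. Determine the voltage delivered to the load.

V_out ≈ 8.25 mV

Lower segment x·R_p = 24.75 Ω; upper segment (1−x)·R_p = 52.35 Ω.
(x·R_p) ‖ R_L = 17.37 Ω.
Then V_out = V_DC · 17.37/(52.35 + 17.37) = 8.248 mV.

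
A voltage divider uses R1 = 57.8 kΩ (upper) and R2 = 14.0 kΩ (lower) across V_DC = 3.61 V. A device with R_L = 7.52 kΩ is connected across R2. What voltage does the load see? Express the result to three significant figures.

R2 ‖ R_L = (14.0 × 7.52)/(14.0 + 7.52) = 4.892 kΩ.
Now apply the divider: V_out = 3.61 × 0.07804 = 0.2817 V.

V_out ≈ 0.282 V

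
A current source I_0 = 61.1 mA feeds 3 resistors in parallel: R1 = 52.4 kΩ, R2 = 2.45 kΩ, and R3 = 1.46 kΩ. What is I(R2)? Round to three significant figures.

Conductances: ΣG = 1/52.4 + 1/2.45 + 1/1.46 = 1.112 (1/kΩ).
R2 takes the fraction G_k/ΣG = 0.4082/1.112 = 0.3670, so I = 61.1 × 0.3670 = 22.42 mA.

I ≈ 22.4 mA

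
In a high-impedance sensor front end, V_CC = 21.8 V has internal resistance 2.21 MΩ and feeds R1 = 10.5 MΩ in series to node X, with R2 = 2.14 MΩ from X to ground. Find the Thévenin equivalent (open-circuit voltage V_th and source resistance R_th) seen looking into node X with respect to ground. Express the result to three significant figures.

V_th ≈ 3.14 V, R_th ≈ 1.83 MΩ

R1' = 2.21 + 10.5 = 12.71 MΩ (source resistance + R1).
V_th is the unloaded tap voltage: V_CC · R2/(R1'+R2) = 21.8 × 0.1441 = 3.142 V.
Zeroing V_CC shorts the top of R1' to ground, so R_th = R1' ‖ R2 = 1.832 MΩ.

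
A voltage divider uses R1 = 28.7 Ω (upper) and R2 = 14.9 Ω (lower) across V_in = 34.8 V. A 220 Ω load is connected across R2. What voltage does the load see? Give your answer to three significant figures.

First combine the lower leg with the load: R2 ‖ R_L = 13.95 Ω.
Now apply the divider: V_out = 34.8 × 0.3272 = 11.39 V.

V_out ≈ 11.4 V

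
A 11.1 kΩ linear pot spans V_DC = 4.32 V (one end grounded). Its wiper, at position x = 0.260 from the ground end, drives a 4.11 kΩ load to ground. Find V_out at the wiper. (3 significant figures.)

V_out ≈ 0.739 V

The pot divides into 8.214 kΩ above the wiper and 2.886 kΩ below.
Lower segment in parallel with the load: 2.886 ‖ 4.11 = 1.695 kΩ.
V_out = 4.32 × 1.695/(8.214 + 1.695) = 0.7391 V.
(Unloaded: V_out = x·V_DC = 1.12 V.)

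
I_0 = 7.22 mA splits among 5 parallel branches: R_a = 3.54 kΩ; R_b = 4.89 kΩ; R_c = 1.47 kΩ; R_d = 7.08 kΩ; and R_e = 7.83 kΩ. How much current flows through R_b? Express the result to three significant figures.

Total conductance ΣG = 1/3.54 + 1/4.89 + 1/1.47 + 1/7.08 + 1/7.83 = 1.436 (units of 1/kΩ).
R_b takes the fraction G_k/ΣG = 0.2045/1.436 = 0.1424, so I = 7.22 × 0.1424 = 1.028 mA.

I ≈ 1.03 mA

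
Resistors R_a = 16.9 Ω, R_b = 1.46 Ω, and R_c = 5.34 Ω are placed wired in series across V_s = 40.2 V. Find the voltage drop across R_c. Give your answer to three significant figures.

V ≈ 9.06 V

ΣR = 16.9 + 1.46 + 5.34 = 23.70 Ω.
V = V_s · R/ΣR = 40.2 × 0.2253 = 9.058 V.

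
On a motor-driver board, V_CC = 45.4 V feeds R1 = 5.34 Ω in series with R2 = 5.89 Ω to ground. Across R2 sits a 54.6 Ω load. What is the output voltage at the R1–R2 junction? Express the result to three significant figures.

V_out ≈ 22.6 V

The load sits in parallel with R2, giving an effective lower resistance R2' = R2·R_L/(R2+R_L) = 5.316 Ω.
Then V_out = V_CC · R2'/(R1 + R2') = 45.4 × 5.316/10.66 = 22.65 V.
(Unloaded it would be 23.8 V; the load pulls it down.)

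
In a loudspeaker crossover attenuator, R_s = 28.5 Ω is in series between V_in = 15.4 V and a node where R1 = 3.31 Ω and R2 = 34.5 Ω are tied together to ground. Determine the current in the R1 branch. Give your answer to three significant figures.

I ≈ 0.446 A

Equivalent of the parallel group: R_p = 3.020 Ω.
Node voltage V_A = V_in · R_p/(R_s + R_p) = 15.4 × 0.09582 = 1.476 V.
Branch current I = V_A/R1 = 1.476/3.31 = 0.4458 A.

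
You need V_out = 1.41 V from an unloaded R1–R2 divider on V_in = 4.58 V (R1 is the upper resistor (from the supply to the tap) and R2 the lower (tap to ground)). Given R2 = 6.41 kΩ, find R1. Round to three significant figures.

The divider ratio is R2/(R1+R2) = 1.41/4.58 = 0.3079.
R1 = R2·(1/k − 1) = 6.41 × 2.248 = 14.41 kΩ.

R1 ≈ 14.4 kΩ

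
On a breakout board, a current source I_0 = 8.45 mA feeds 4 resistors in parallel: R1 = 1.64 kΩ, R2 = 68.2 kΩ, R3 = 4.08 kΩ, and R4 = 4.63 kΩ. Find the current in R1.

ΣG = 1/1.64 + 1/68.2 + 1/4.08 + 1/4.63 = 1.085.
R1 takes the fraction G_k/ΣG = 0.6098/1.085 = 0.5617, so I = 8.45 × 0.5617 = 4.747 mA.

I ≈ 4.75 mA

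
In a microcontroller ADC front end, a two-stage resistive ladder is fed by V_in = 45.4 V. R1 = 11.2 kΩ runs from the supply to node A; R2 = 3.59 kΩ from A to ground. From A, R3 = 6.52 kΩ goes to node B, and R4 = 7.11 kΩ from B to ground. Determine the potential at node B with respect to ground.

V_B ≈ 4.79 V

Node A sees R2 in parallel with the series input of stage 2, R3 + R4 = 13.63 kΩ.
Effective lower resistance at A: R2 ‖ 13.63 = 2.842 kΩ.
V_A = 45.4 × 2.842/(11.2 + 2.842) = 9.188 V.
Then the unloaded second divider: V_B = V_A × R4/(R3+R4) = 9.188 × 0.5216 = 4.793 V.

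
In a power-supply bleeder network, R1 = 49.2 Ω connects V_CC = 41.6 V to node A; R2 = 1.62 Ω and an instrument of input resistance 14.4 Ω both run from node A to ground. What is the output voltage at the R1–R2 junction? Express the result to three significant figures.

V_out ≈ 1.20 V

First combine the lower leg with the load: R2 ‖ R_L = 1.456 Ω.
Now apply the divider: V_out = 41.6 × 0.02875 = 1.196 V.
(Unloaded it would be 1.33 V; the load pulls it down.)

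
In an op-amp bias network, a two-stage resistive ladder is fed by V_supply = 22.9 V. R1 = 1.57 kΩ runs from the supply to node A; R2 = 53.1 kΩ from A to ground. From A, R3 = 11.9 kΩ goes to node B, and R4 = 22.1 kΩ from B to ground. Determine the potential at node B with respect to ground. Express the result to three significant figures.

The second stage (R3 + R4 = 34.00 kΩ) loads node A in parallel with R2.
Effective lower resistance at A: R2 ‖ 34.00 = 20.73 kΩ.
V_A = 22.9 × 20.73/(1.57 + 20.73) = 21.29 V.
V_B = V_A × 0.6500 = 13.84 V.

V_B ≈ 13.8 V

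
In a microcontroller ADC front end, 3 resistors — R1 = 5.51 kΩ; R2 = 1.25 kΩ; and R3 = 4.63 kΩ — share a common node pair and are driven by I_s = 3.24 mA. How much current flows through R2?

I ≈ 2.16 mA

Total conductance ΣG = 1/5.51 + 1/1.25 + 1/4.63 = 1.197 (units of 1/kΩ).
Current divider: I(R2) = I_s · G_k/ΣG = 3.24 × (0.8000/1.197) = 3.24 × 0.6681 = 2.165 mA.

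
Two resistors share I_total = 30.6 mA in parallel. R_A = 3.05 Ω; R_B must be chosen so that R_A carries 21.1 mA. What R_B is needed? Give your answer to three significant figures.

Two-branch current divider: I_A = I_total · R_B/(R_A + R_B).
21.1/30.6 = R_B/(R_A + R_B) → R_B = R_A · (0.6895)/(1 − 0.6895) = 3.05 × 2.221 = 6.774 Ω.

R_B ≈ 6.77 Ω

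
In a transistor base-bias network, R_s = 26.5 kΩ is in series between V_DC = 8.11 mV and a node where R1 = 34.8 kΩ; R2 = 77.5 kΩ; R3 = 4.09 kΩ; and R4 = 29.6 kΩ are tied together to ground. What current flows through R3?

I ≈ 0.209 µA

Combine the parallel branches: R_p = (1/34.8 + 1/77.5 + 1/4.09 + 1/29.6)⁻¹ = 3.126 kΩ.
Node voltage V_A = V_DC · R_p/(R_s + R_p) = 8.11 × 0.1055 = 0.8557 mV.
I(R3) = V_A / R3 = 0.8557/4.09 = 0.2092 µA.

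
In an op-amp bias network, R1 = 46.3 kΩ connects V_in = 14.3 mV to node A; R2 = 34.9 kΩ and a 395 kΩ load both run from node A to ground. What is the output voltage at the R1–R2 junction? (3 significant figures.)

V_out ≈ 5.85 mV

The load sits in parallel with R2, giving an effective lower resistance R2' = R2·R_L/(R2+R_L) = 32.07 kΩ.
Voltage divider with the loaded lower leg: V_out = 14.3 × 32.07/(46.3 + 32.07) = 14.3 × 0.4092 = 5.851 mV.
(Unloaded it would be 6.15 mV; the load pulls it down.)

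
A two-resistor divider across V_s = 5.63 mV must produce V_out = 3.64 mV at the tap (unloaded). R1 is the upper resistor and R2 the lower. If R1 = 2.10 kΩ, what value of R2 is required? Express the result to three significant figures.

R2 ≈ 3.84 kΩ

The divider ratio is R2/(R1+R2) = 3.64/5.63 = 0.6465.
So R2 = R1 · V_out/(V_s − V_out) = 2.10 × 3.64/(5.63 − 3.64) = 2.10 × 1.829 = 3.841 kΩ.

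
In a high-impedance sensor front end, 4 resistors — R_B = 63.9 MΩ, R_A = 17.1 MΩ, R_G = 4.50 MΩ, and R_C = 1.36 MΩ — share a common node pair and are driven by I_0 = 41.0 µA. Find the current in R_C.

I ≈ 29.2 µA

Conductances: ΣG = 1/63.9 + 1/17.1 + 1/4.50 + 1/1.36 = 1.032 (1/MΩ).
R_C takes the fraction G_k/ΣG = 0.7353/1.032 = 0.7127, so I = 41.0 × 0.7127 = 29.22 µA.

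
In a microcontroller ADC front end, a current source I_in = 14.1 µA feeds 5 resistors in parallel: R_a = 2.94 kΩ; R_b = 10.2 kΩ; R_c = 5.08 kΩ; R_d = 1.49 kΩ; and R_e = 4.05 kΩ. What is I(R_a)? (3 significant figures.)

Total conductance ΣG = 1/2.94 + 1/10.2 + 1/5.08 + 1/1.49 + 1/4.05 = 1.553 (units of 1/kΩ).
R_a takes the fraction G_k/ΣG = 0.3401/1.553 = 0.2190, so I = 14.1 × 0.2190 = 3.088 µA.

I ≈ 3.09 µA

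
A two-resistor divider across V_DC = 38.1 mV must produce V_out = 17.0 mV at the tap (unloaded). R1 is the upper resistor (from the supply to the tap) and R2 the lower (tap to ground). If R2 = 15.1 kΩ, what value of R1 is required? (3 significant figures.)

R1 ≈ 18.7 kΩ

Required fraction k = V_out/V_DC = 0.4462.
Rearranging, R1 = R2·(1−k)/k = 15.1 × 1.241 = 18.74 kΩ.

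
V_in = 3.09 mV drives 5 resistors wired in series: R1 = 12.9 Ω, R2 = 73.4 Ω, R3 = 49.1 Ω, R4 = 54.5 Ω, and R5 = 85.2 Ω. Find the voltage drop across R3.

V ≈ 0.552 mV

Total series resistance ΣR = 12.9 + 73.4 + 49.1 + 54.5 + 85.2 = 275.1 Ω.
V = V_in · R/ΣR = 3.09 × 0.1785 = 0.5515 mV.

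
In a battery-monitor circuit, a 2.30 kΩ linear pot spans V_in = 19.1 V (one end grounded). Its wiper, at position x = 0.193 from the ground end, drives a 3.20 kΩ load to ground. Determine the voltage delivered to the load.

V_out ≈ 3.32 V

Lower segment x·R_p = 0.4439 kΩ; upper segment (1−x)·R_p = 1.856 kΩ.
R_L loads the lower segment: effective lower R = 0.3898 kΩ.
V_out = 19.1 × 0.3898/(1.856 + 0.3898) = 3.315 V.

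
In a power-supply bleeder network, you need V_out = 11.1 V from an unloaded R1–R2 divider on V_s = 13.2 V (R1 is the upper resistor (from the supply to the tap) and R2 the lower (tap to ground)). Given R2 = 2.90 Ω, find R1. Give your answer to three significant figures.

R1 ≈ 0.549 Ω

Required fraction k = V_out/V_s = 0.8409.
R1 = R2·(1/k − 1) = 2.90 × 0.1892 = 0.5486 Ω.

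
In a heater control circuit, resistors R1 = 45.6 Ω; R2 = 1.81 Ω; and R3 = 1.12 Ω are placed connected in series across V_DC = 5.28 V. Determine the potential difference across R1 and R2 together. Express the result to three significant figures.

V ≈ 5.16 V

Total series resistance ΣR = 45.6 + 1.81 + 1.12 = 48.53 Ω.
R_{R1..R2} = 45.6 + 1.81 = 47.41 Ω.
Voltage divider: V = V_DC · (47.41 / 48.53) = 5.28 × 0.9769 = 5.158 V.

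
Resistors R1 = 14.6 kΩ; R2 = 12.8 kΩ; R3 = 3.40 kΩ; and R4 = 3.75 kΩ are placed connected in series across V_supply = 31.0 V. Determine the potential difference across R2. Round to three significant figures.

V ≈ 11.5 V

Series total: ΣR = 14.6 + 12.8 + 3.40 + 3.75 = 34.55 kΩ.
V = V_supply · R/ΣR = 31.0 × 0.3705 = 11.48 V.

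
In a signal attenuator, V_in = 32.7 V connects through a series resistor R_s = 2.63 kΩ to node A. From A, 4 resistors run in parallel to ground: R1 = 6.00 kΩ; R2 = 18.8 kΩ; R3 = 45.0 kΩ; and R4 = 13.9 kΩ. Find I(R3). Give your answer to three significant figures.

Combine the parallel branches: R_p = (1/6.00 + 1/18.8 + 1/45.0 + 1/13.9)⁻¹ = 3.184 kΩ.
Node voltage V_A = V_in · R_p/(R_s + R_p) = 32.7 × 0.5477 = 17.91 V.
I(R3) = V_A / R3 = 17.91/45.0 = 0.3980 mA.

I ≈ 0.398 mA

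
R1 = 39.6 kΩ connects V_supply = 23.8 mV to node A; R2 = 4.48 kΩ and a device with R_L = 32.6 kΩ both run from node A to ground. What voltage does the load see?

V_out ≈ 2.15 mV

The load sits in parallel with R2, giving an effective lower resistance R2' = R2·R_L/(R2+R_L) = 3.939 kΩ.
Now apply the divider: V_out = 23.8 × 0.09046 = 2.153 mV.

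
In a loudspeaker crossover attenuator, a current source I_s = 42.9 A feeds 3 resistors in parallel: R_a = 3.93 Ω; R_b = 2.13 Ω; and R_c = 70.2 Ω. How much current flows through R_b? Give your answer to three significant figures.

Conductances: ΣG = 1/3.93 + 1/2.13 + 1/70.2 = 0.7382 (1/Ω).
By the current-divider rule, I = I_s · G_k/ΣG = 42.9 × 0.6360 = 27.28 A.

I ≈ 27.3 A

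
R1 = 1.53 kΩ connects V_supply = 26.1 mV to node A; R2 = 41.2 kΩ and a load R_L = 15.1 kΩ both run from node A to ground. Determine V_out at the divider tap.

R2 ‖ R_L = (41.2 × 15.1)/(41.2 + 15.1) = 11.05 kΩ.
Then V_out = V_supply · R2'/(R1 + R2') = 26.1 × 11.05/12.58 = 22.93 mV.
(Unloaded it would be 25.2 mV; the load pulls it down.)

V_out ≈ 22.9 mV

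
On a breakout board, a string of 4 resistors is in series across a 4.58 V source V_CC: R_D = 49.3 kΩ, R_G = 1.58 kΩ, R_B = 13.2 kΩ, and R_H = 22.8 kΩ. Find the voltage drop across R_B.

Total series resistance ΣR = 49.3 + 1.58 + 13.2 + 22.8 = 86.88 kΩ.
V = V_CC · R/ΣR = 4.58 × 0.1519 = 0.6959 V.

V ≈ 0.696 V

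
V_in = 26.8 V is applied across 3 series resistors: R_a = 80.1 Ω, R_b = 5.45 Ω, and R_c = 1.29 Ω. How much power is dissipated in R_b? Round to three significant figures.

Series current I = V_in/ΣR = 26.8/86.84 = 0.3086 A.
V(R_b) = I·R = 1.682 V; P = V·I = 1.682 × 0.3086 = 0.5191 W.

P ≈ 0.519 W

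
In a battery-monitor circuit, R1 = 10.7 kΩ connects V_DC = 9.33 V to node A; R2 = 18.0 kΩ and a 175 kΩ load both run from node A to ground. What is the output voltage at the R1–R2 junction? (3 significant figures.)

V_out ≈ 5.64 V

First combine the lower leg with the load: R2 ‖ R_L = 16.32 kΩ.
Voltage divider with the loaded lower leg: V_out = 9.33 × 16.32/(10.7 + 16.32) = 9.33 × 0.6040 = 5.635 V.
(Unloaded it would be 5.85 V; the load pulls it down.)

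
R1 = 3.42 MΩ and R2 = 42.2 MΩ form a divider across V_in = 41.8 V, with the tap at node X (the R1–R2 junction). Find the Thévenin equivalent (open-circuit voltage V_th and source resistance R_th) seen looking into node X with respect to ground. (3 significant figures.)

V_th ≈ 38.7 V, R_th ≈ 3.16 MΩ

Open-circuit (no load on X): V_th = V_in · R2/(R1 + R2) = 41.8 × 42.2/(3.420 + 42.2) = 38.67 V.
Looking into X with the source shorted: R_th = R1·R2/(R1+R2) = 3.420 × 42.2/45.62 = 3.164 MΩ.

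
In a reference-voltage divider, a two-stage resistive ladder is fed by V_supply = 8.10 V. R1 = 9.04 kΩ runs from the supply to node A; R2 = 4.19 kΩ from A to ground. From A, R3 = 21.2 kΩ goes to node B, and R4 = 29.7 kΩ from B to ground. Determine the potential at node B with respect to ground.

V_B ≈ 1.42 V

The second stage (R3 + R4 = 50.90 kΩ) loads node A in parallel with R2.
R2 ‖ (R3+R4) = 3.871 kΩ.
First divider: V_A = V_supply · 3.871/(9.04 + 3.871) = 2.429 V.
Then the unloaded second divider: V_B = V_A × R4/(R3+R4) = 2.429 × 0.5835 = 1.417 V.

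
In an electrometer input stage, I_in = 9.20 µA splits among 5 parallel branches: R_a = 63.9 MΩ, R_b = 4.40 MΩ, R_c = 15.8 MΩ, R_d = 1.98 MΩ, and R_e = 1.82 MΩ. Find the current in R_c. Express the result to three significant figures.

I ≈ 0.428 µA

Conductances: ΣG = 1/63.9 + 1/4.40 + 1/15.8 + 1/1.98 + 1/1.82 = 1.361 (1/MΩ).
By the current-divider rule, I = I_in · G_k/ΣG = 9.20 × 0.04651 = 0.4279 µA.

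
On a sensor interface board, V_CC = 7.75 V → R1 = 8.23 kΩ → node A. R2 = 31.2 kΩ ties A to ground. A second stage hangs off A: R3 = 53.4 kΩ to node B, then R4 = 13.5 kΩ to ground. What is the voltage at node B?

The second stage (R3 + R4 = 66.90 kΩ) loads node A in parallel with R2.
Effective lower resistance at A: R2 ‖ 66.90 = 21.28 kΩ.
So V_A = 7.75 × 0.7211 = 5.588 V.
Then the unloaded second divider: V_B = V_A × R4/(R3+R4) = 5.588 × 0.2018 = 1.128 V.

V_B ≈ 1.13 V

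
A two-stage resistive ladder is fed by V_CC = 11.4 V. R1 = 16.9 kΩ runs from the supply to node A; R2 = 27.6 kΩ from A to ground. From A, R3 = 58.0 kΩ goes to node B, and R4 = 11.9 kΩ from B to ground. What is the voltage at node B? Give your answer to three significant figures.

V_B ≈ 1.05 V

The second stage (R3 + R4 = 69.90 kΩ) loads node A in parallel with R2.
R2 ‖ (R3+R4) = 19.79 kΩ.
First divider: V_A = V_CC · 19.79/(16.9 + 19.79) = 6.149 V.
Then the unloaded second divider: V_B = V_A × R4/(R3+R4) = 6.149 × 0.1702 = 1.047 V.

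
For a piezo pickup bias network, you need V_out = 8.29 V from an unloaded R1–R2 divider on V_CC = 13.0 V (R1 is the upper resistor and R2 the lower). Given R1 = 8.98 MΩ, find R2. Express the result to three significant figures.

R2 ≈ 15.8 MΩ

The divider ratio is R2/(R1+R2) = 8.29/13.0 = 0.6377.
R2 = R1 · 0.6377/(1 − 0.6377) = 15.81 MΩ.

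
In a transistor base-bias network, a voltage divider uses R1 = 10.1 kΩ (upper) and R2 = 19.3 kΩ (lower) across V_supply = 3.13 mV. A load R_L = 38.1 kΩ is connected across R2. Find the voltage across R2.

First combine the lower leg with the load: R2 ‖ R_L = 12.81 kΩ.
Now apply the divider: V_out = 3.13 × 0.5592 = 1.750 mV.
(Unloaded it would be 2.05 mV; the load pulls it down.)

V_out ≈ 1.75 mV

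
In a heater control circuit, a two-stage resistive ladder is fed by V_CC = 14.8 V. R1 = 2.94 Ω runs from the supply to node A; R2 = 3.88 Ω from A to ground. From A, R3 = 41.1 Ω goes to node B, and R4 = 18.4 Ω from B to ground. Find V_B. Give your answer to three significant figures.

Looking into the second stage from A: R3 + R4 = 59.50 Ω appears in parallel with R2.
R2 ‖ (R3+R4) = 3.642 Ω.
First divider: V_A = V_CC · 3.642/(2.94 + 3.642) = 8.190 V.
Then the unloaded second divider: V_B = V_A × R4/(R3+R4) = 8.190 × 0.3092 = 2.533 V.

V_B ≈ 2.53 V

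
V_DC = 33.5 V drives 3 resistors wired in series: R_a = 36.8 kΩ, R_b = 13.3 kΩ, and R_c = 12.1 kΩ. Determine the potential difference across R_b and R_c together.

Total series resistance ΣR = 36.8 + 13.3 + 12.1 = 62.20 kΩ.
R_{R_b..R_c} = 13.3 + 12.1 = 25.40 kΩ.
Voltage divider: V = V_DC · (25.40 / 62.20) = 33.5 × 0.4084 = 13.68 V.

V ≈ 13.7 V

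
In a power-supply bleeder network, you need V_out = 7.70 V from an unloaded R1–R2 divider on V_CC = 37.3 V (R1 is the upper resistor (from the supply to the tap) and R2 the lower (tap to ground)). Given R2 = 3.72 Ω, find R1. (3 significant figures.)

R1 ≈ 14.3 Ω

The divider ratio is R2/(R1+R2) = 7.70/37.3 = 0.2064.
So R1 = R2 · (V_CC/V_out − 1) = 3.72 × (37.3/7.70 − 1) = 3.72 × 3.844 = 14.30 Ω.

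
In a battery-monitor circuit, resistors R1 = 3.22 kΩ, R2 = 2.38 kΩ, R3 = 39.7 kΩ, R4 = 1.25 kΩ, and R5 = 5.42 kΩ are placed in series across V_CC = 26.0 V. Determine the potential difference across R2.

Series total: ΣR = 3.22 + 2.38 + 39.7 + 1.25 + 5.42 = 51.97 kΩ.
V = V_CC · R/ΣR = 26.0 × 0.04580 = 1.191 V.

V ≈ 1.19 V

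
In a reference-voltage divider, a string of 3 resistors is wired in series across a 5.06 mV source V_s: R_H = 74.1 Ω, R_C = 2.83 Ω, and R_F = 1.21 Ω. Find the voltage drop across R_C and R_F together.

Series total: ΣR = 74.1 + 2.83 + 1.21 = 78.14 Ω.
R_{R_C..R_F} = 2.83 + 1.21 = 4.040 Ω.
Voltage divider: V = V_s · (4.040 / 78.14) = 5.06 × 0.05170 = 0.2616 mV.

V ≈ 0.262 mV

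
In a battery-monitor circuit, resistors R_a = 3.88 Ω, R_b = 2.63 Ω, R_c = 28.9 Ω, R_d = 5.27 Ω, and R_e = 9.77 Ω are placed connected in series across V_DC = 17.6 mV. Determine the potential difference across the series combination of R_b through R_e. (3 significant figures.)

V ≈ 16.2 mV

Series total: ΣR = 3.88 + 2.63 + 28.9 + 5.27 + 9.77 = 50.45 Ω.
R_{R_b..R_e} = 2.63 + 28.9 + 5.27 + 9.77 = 46.57 Ω.
V = V_DC · R/ΣR = 17.6 × 0.9231 = 16.25 mV.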